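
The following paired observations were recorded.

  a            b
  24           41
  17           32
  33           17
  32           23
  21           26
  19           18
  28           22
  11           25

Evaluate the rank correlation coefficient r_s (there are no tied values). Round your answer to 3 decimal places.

Rank a: 5, 2, 8, 7, 4, 3, 6, 1
Rank b: 8, 7, 1, 4, 6, 2, 3, 5
d = rank(a) − rank(b): -3, -5, 7, 3, -2, 1, 3, -4; Σd² = 122
ρ = 1 − 6Σd² / [n(n²−1)] = 1 − 6×122 / (8×63) = 1 − 732/504 ≈ -0.452

-0.452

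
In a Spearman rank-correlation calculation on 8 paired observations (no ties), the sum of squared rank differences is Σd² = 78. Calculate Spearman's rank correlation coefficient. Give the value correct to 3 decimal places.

0.071

ρ = 1 − 6Σd² / [n(n²−1)] = 1 − 6×78 / (8×63)
  = 1 − 468/504 = 1 − 0.9286 ≈ 0.071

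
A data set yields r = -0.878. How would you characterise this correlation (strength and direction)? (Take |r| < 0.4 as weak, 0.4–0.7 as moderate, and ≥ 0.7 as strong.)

r = -0.878 < 0 so the relationship is negative.
|r| = 0.878, which falls in the strong range.

strong negative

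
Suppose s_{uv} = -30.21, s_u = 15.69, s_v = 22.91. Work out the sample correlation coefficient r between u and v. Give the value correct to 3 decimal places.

r = Cov(u,v) / (s_u · s_v) = -30.21 / (15.69 × 22.91)
  = -30.21 / 359.4579 ≈ -0.084

-0.084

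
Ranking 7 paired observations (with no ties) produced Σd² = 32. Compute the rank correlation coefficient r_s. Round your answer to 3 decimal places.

0.429

ρ = 1 − 6Σd² / [n(n²−1)] = 1 − 6×32 / (7×48)
  = 1 − 192/336 = 1 − 0.5714 ≈ 0.429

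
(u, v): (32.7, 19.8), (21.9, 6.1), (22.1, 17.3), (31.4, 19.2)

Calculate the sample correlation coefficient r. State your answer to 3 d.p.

0.712

n = 4, Σu = 108.1, Σv = 62.4, Σu² = 3023.27, Σv² = 1097.18, Σuv = 1766.26
nΣuv − ΣuΣv = 7065.04 − 6745.44 = 319.6
nΣu² − (Σu)² = 12093.08 − 11685.61 = 407.47; nΣv² − (Σv)² = 4388.72 − 3893.76 = 494.96
r = 319.6 / √(407.47 × 494.96) = 319.6 / 449.0895 ≈ 0.712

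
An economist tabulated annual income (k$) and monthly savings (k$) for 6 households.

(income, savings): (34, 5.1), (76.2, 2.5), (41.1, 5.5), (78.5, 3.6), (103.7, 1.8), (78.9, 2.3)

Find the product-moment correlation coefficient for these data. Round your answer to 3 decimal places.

-0.933

n = 6, Σx = 412.4, Σy = 20.8, Σx² = 31792.8, Σy² = 84, Σxy = 1240.68
nΣxy − ΣxΣy = 7444.08 − 8577.92 = -1133.84
nΣx² − (Σx)² = 190756.8 − 170073.76 = 20683.04; nΣy² − (Σy)² = 504 − 432.64 = 71.36
r = -1133.84 / √(20683.04 × 71.36) = -1133.84 / 1214.8834 ≈ -0.933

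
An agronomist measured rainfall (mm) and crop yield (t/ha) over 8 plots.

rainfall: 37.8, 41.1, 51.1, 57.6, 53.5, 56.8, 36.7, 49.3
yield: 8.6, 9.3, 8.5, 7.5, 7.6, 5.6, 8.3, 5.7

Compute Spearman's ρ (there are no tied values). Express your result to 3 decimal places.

-0.619

Rank rainfall: 2, 3, 5, 8, 6, 7, 1, 4
Rank yield: 7, 8, 6, 3, 4, 1, 5, 2
d = rank(rainfall) − rank(yield): -5, -5, -1, 5, 2, 6, -4, 2; Σd² = 136
ρ = 1 − 6Σd² / [n(n²−1)] = 1 − 6×136 / (8×63) = 1 − 816/504 ≈ -0.619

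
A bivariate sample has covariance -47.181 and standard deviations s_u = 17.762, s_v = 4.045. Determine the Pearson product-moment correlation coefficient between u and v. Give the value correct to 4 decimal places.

r = Cov(u,v) / (s_u · s_v) = -47.181 / (17.762 × 4.045)
  = -47.181 / 71.8473 ≈ -0.6567

-0.6567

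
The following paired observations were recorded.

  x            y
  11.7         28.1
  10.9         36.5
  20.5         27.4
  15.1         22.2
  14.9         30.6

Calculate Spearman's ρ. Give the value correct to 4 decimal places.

Rank x: 2, 1, 5, 4, 3
Rank y: 3, 5, 2, 1, 4
d = rank(x) − rank(y): -1, -4, 3, 3, -1; Σd² = 36
ρ = 1 − 6Σd² / [n(n²−1)] = 1 − 6×36 / (5×24) = 1 − 216/120 ≈ -0.8000

-0.8000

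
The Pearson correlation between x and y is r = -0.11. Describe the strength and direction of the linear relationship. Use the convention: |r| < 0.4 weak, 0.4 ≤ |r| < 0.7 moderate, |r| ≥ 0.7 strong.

weak negative

r = -0.11 < 0 so the relationship is negative.
|r| = 0.11, which falls in the weak range.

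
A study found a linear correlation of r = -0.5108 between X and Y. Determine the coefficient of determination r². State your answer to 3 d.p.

0.261

r² = (-0.5108)² = 0.261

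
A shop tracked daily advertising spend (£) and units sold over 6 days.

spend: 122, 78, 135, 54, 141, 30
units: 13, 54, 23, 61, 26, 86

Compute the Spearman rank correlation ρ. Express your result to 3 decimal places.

Rank spend: 4, 3, 5, 2, 6, 1
Rank units: 1, 4, 2, 5, 3, 6
d = rank(spend) − rank(units): 3, -1, 3, -3, 3, -5; Σd² = 62
ρ = 1 − 6Σd² / [n(n²−1)] = 1 − 6×62 / (6×35) = 1 − 372/210 ≈ -0.771

-0.771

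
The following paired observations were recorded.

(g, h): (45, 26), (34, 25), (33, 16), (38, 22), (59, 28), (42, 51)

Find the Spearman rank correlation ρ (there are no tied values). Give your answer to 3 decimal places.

0.771

Rank g: 5, 2, 1, 3, 6, 4
Rank h: 4, 3, 1, 2, 5, 6
d = rank(g) − rank(h): 1, -1, 0, 1, 1, -2; Σd² = 8
ρ = 1 − 6Σd² / [n(n²−1)] = 1 − 6×8 / (6×35) = 1 − 48/210 ≈ 0.771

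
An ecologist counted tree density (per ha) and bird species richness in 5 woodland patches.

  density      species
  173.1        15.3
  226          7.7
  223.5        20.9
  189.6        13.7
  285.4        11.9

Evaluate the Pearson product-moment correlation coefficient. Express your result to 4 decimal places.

-0.2434

n = 5, Σx = 1097.6, Σy = 69.5, Σx² = 248393.18, Σy² = 1059.49, Σxy = 15053.56
nΣxy − ΣxΣy = 75267.8 − 76283.2 = -1015.4
nΣx² − (Σx)² = 1241965.9 − 1204725.76 = 37240.14; nΣy² − (Σy)² = 5297.45 − 4830.25 = 467.2
r = -1015.4 / √(37240.14 × 467.2) = -1015.4 / 4171.1621 ≈ -0.2434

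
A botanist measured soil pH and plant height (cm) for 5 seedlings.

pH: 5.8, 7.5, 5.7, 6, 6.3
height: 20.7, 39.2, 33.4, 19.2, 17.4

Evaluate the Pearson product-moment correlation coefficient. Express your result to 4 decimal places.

0.5672

n = 5, Σx = 31.3, Σy = 129.9, Σx² = 198.07, Σy² = 3752.09, Σxy = 829.26
nΣxy − ΣxΣy = 4146.3 − 4065.87 = 80.43
nΣx² − (Σx)² = 990.35 − 979.69 = 10.66; nΣy² − (Σy)² = 18760.45 − 16874.01 = 1886.44
r = 80.43 / √(10.66 × 1886.44) = 80.43 / 141.8078 ≈ 0.5672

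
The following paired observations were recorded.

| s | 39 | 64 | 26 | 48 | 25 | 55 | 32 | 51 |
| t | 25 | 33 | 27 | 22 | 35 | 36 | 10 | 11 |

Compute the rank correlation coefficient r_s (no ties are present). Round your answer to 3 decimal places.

0.119

Rank s: 4, 8, 2, 5, 1, 7, 3, 6
Rank t: 4, 6, 5, 3, 7, 8, 1, 2
d = rank(s) − rank(t): 0, 2, -3, 2, -6, -1, 2, 4; Σd² = 74
ρ = 1 − 6Σd² / [n(n²−1)] = 1 − 6×74 / (8×63) = 1 − 444/504 ≈ 0.119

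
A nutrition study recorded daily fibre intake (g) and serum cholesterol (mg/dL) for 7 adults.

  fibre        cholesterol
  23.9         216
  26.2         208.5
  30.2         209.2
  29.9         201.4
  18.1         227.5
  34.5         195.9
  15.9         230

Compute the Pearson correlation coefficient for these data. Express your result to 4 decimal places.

-0.9755

n = 7, Σx = 178.7, Σy = 1488.5, Σx² = 4834.37, Σy² = 317487.91, Σxy = 37498.1
nΣxy − ΣxΣy = 262486.7 − 265994.95 = -3508.25
nΣx² − (Σx)² = 33840.59 − 31933.69 = 1906.9; nΣy² − (Σy)² = 2222415.37 − 2215632.25 = 6783.12
r = -3508.25 / √(1906.9 × 6783.12) = -3508.25 / 3596.4888 ≈ -0.9755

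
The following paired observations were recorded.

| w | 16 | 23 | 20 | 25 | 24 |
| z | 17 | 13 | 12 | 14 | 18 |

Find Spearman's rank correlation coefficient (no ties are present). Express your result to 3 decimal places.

Rank w: 1, 3, 2, 5, 4
Rank z: 4, 2, 1, 3, 5
d = rank(w) − rank(z): -3, 1, 1, 2, -1; Σd² = 16
ρ = 1 − 6Σd² / [n(n²−1)] = 1 − 6×16 / (5×24) = 1 − 96/120 ≈ 0.200

0.200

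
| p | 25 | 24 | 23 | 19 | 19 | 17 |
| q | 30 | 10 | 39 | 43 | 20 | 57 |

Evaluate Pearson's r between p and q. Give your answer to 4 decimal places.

n = 6, Σp = 127, Σq = 199, Σp² = 2741, Σq² = 8019, Σpq = 4053
nΣpq − ΣpΣq = 24318 − 25273 = -955
nΣp² − (Σp)² = 16446 − 16129 = 317; nΣq² − (Σq)² = 48114 − 39601 = 8513
r = -955 / √(317 × 8513) = -955 / 1642.7480 ≈ -0.5813

-0.5813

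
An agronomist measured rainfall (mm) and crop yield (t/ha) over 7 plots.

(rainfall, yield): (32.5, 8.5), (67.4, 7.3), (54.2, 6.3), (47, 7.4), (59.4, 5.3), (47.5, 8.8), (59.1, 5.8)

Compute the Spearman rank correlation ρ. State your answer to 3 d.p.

Rank rainfall: 1, 7, 4, 2, 6, 3, 5
Rank yield: 6, 4, 3, 5, 1, 7, 2
d = rank(rainfall) − rank(yield): -5, 3, 1, -3, 5, -4, 3; Σd² = 94
ρ = 1 − 6Σd² / [n(n²−1)] = 1 − 6×94 / (7×48) = 1 − 564/336 ≈ -0.679

-0.679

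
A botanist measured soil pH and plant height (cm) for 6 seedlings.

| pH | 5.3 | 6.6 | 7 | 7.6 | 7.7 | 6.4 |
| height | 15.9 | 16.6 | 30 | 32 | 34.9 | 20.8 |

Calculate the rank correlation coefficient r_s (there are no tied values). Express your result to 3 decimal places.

Rank pH: 1, 3, 4, 5, 6, 2
Rank height: 1, 2, 4, 5, 6, 3
d = rank(pH) − rank(height): 0, 1, 0, 0, 0, -1; Σd² = 2
ρ = 1 − 6Σd² / [n(n²−1)] = 1 − 6×2 / (6×35) = 1 − 12/210 ≈ 0.943

0.943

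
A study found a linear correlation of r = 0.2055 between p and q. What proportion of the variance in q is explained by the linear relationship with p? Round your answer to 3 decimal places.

r² = (0.2055)² = 0.042

0.042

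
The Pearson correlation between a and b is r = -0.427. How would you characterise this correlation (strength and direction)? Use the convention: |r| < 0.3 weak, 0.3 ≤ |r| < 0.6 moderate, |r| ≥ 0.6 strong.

moderate negative

r = -0.427 < 0 so the relationship is negative.
|r| = 0.427, which falls in the moderate range.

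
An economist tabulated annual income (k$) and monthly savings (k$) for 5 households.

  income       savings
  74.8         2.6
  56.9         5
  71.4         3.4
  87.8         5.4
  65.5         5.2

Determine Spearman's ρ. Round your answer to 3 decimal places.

Rank income: 4, 1, 3, 5, 2
Rank savings: 1, 3, 2, 5, 4
d = rank(income) − rank(savings): 3, -2, 1, 0, -2; Σd² = 18
ρ = 1 − 6Σd² / [n(n²−1)] = 1 − 6×18 / (5×24) = 1 − 108/120 ≈ 0.100

0.100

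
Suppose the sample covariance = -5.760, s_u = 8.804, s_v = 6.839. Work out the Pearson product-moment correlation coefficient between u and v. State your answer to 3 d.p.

r = Cov(u,v) / (s_u · s_v) = -5.760 / (8.804 × 6.839)
  = -5.760 / 60.2106 ≈ -0.096

-0.096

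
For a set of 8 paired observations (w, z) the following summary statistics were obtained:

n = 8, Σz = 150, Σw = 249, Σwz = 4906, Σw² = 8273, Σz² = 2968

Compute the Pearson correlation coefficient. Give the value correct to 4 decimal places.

0.8320

r = (nΣwz − ΣwΣz) / √[(nΣw² − (Σw)²)(nΣz² − (Σz)²)]
Numerator: 8×4906 − 249×150 = 1898
Denominator: √[(66184 − 62001)(23744 − 22500)] = √[4183 × 1244] = 2281.1515
r = 1898 / 2281.1515 ≈ 0.8320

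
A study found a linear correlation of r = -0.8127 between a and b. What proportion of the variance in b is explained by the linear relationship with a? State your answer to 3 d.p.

r² = (-0.8127)² = 0.660

0.660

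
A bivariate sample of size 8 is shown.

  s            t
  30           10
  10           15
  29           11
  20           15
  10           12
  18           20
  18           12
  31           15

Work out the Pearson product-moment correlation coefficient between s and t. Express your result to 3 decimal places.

-0.276

n = 8, Σs = 166, Σt = 110, Σs² = 3950, Σt² = 1584, Σst = 2230
nΣst − ΣsΣt = 17840 − 18260 = -420
nΣs² − (Σs)² = 31600 − 27556 = 4044; nΣt² − (Σt)² = 12672 − 12100 = 572
r = -420 / √(4044 × 572) = -420 / 1520.9103 ≈ -0.276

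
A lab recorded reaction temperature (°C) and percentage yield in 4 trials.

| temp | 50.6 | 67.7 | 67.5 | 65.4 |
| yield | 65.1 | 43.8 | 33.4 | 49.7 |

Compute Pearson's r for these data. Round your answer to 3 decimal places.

n = 4, Σx = 251.2, Σy = 192, Σx² = 15977.06, Σy² = 9742.1, Σxy = 11764.2
nΣxy − ΣxΣy = 47056.8 − 48230.4 = -1173.6
nΣx² − (Σx)² = 63908.24 − 63101.44 = 806.8; nΣy² − (Σy)² = 38968.4 − 36864 = 2104.4
r = -1173.6 / √(806.8 × 2104.4) = -1173.6 / 1303.0080 ≈ -0.901

-0.901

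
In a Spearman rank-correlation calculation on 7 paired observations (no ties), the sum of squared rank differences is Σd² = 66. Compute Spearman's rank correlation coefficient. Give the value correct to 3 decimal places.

ρ = 1 − 6Σd² / [n(n²−1)] = 1 − 6×66 / (7×48)
  = 1 − 396/336 = 1 − 1.1786 ≈ -0.179

-0.179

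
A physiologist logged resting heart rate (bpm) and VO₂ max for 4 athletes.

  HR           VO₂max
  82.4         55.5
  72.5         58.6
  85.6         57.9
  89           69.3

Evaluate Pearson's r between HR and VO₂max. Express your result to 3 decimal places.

0.524

n = 4, Σx = 329.5, Σy = 241.3, Σx² = 27294.37, Σy² = 14669.11, Σxy = 19945.64
nΣxy − ΣxΣy = 79782.56 − 79508.35 = 274.21
nΣx² − (Σx)² = 109177.48 − 108570.25 = 607.23; nΣy² − (Σy)² = 58676.44 − 58225.69 = 450.75
r = 274.21 / √(607.23 × 450.75) = 274.21 / 523.1720 ≈ 0.524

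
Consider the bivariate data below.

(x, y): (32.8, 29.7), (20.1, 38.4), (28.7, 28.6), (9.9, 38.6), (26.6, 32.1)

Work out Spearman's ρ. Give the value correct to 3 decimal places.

Rank x: 5, 2, 4, 1, 3
Rank y: 2, 4, 1, 5, 3
d = rank(x) − rank(y): 3, -2, 3, -4, 0; Σd² = 38
ρ = 1 − 6Σd² / [n(n²−1)] = 1 − 6×38 / (5×24) = 1 − 228/120 ≈ -0.900

-0.900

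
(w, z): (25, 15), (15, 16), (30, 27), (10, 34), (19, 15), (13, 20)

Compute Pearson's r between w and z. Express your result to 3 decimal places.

-0.205

n = 6, Σw = 112, Σz = 127, Σw² = 2380, Σz² = 2991, Σwz = 2310
nΣwz − ΣwΣz = 13860 − 14224 = -364
nΣw² − (Σw)² = 14280 − 12544 = 1736; nΣz² − (Σz)² = 17946 − 16129 = 1817
r = -364 / √(1736 × 1817) = -364 / 1776.0383 ≈ -0.205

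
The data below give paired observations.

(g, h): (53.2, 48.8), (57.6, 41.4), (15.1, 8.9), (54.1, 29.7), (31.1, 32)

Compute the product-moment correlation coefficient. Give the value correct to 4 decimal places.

n = 5, Σg = 211.1, Σh = 160.8, Σg² = 10270.03, Σh² = 6080.7, Σgh = 7717.16
nΣgh − ΣgΣh = 38585.8 − 33944.88 = 4640.92
nΣg² − (Σg)² = 51350.15 − 44563.21 = 6786.94; nΣh² − (Σh)² = 30403.5 − 25856.64 = 4546.86
r = 4640.92 / √(6786.94 × 4546.86) = 4640.92 / 5555.1117 ≈ 0.8354

0.8354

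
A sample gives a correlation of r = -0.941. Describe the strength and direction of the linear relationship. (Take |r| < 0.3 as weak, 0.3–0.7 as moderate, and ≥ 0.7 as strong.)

strong negative

r = -0.941 < 0 so the relationship is negative.
|r| = 0.941, which falls in the strong range.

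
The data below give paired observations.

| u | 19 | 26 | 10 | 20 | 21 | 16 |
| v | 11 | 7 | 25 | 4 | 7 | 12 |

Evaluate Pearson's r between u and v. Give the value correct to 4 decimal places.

-0.8617

n = 6, Σu = 112, Σv = 66, Σu² = 2234, Σv² = 1004, Σuv = 1060
nΣuv − ΣuΣv = 6360 − 7392 = -1032
nΣu² − (Σu)² = 13404 − 12544 = 860; nΣv² − (Σv)² = 6024 − 4356 = 1668
r = -1032 / √(860 × 1668) = -1032 / 1197.6978 ≈ -0.8617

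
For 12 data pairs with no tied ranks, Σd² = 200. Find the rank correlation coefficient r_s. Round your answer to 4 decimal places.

ρ = 1 − 6Σd² / [n(n²−1)] = 1 − 6×200 / (12×143)
  = 1 − 1200/1716 = 1 − 0.69930 ≈ 0.3007

0.3007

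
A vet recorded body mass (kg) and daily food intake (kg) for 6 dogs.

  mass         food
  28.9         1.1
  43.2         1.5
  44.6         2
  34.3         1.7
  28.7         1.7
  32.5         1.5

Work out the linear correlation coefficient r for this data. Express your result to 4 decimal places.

0.5428

n = 6, Σx = 212.2, Σy = 9.5, Σx² = 7747.04, Σy² = 15.49, Σxy = 341.64
nΣxy − ΣxΣy = 2049.84 − 2015.9 = 33.94
nΣx² − (Σx)² = 46482.24 − 45028.84 = 1453.4; nΣy² − (Σy)² = 92.94 − 90.25 = 2.69
r = 33.94 / √(1453.4 × 2.69) = 33.94 / 62.5272 ≈ 0.5428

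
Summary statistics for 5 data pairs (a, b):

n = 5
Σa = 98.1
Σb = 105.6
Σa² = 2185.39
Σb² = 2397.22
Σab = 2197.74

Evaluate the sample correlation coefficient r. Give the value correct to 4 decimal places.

0.6034

r = (nΣab − ΣaΣb) / √[(nΣa² − (Σa)²)(nΣb² − (Σb)²)]
Numerator: 5×2197.74 − 98.1×105.6 = 629.34
Denominator: √[(10926.95 − 9623.61)(11986.1 − 11151.36)] = √[1303.34 × 834.74] = 1043.0484
r = 629.34 / 1043.0484 ≈ 0.6034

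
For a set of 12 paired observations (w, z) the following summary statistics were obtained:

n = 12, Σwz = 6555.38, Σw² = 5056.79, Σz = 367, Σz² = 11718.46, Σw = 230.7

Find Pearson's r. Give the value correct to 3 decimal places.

r = (nΣwz − ΣwΣz) / √[(nΣw² − (Σw)²)(nΣz² − (Σz)²)]
Numerator: 12×6555.38 − 230.7×367 = -6002.34
Denominator: √[(60681.48 − 53222.49)(140621.52 − 134689)] = √[7458.99 × 5932.52] = 6652.1130
r = -6002.34 / 6652.1130 ≈ -0.902

-0.902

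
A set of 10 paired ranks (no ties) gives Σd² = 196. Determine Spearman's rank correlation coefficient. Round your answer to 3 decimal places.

ρ = 1 − 6Σd² / [n(n²−1)] = 1 − 6×196 / (10×99)
  = 1 − 1176/990 = 1 − 1.1879 ≈ -0.188

-0.188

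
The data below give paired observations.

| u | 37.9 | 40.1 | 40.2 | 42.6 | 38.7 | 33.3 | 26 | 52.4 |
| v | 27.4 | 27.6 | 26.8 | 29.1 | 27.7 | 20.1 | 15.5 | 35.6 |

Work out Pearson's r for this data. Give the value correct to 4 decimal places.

n = 8, Σu = 311.2, Σv = 209.8, Σu² = 12503.56, Σv² = 5756.48, Σuv = 8472
nΣuv − ΣuΣv = 67776 − 65289.76 = 2486.24
nΣu² − (Σu)² = 100028.48 − 96845.44 = 3183.04; nΣv² − (Σv)² = 46051.84 − 44016.04 = 2035.8
r = 2486.24 / √(3183.04 × 2035.8) = 2486.24 / 2545.5909 ≈ 0.9767

0.9767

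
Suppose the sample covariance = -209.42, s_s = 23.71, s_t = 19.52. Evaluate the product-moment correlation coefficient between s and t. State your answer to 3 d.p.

-0.452

r = Cov(s,t) / (s_s · s_t) = -209.42 / (23.71 × 19.52)
  = -209.42 / 462.8192 ≈ -0.452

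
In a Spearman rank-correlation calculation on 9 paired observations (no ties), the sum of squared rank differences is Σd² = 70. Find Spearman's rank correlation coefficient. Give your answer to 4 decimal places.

ρ = 1 − 6Σd² / [n(n²−1)] = 1 − 6×70 / (9×80)
  = 1 − 420/720 = 1 − 0.58333 ≈ 0.4167

0.4167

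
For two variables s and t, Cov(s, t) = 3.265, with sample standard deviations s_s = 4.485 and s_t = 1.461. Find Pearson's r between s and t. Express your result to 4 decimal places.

0.4983

r = Cov(s,t) / (s_s · s_t) = 3.265 / (4.485 × 1.461)
  = 3.265 / 6.5526 ≈ 0.4983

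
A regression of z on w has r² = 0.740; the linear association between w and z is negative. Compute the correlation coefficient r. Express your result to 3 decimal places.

|r| = √0.740 = 0.860
The association is negative, so r = −0.860.

-0.860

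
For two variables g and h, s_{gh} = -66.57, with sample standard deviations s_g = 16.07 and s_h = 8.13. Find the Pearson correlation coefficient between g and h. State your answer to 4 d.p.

r = Cov(g,h) / (s_g · s_h) = -66.57 / (16.07 × 8.13)
  = -66.57 / 130.6491 ≈ -0.5095

-0.5095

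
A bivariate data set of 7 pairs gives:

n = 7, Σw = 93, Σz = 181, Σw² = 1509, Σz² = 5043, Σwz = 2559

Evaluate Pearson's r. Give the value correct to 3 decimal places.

0.490

r = (nΣwz − ΣwΣz) / √[(nΣw² − (Σw)²)(nΣz² − (Σz)²)]
Numerator: 7×2559 − 93×181 = 1080
Denominator: √[(10563 − 8649)(35301 − 32761)] = √[1914 × 2540] = 2204.8946
r = 1080 / 2204.8946 ≈ 0.490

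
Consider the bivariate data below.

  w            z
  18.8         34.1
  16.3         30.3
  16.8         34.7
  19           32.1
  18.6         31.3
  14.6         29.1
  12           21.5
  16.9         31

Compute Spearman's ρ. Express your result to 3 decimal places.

Rank w: 7, 3, 4, 8, 6, 2, 1, 5
Rank z: 7, 3, 8, 6, 5, 2, 1, 4
d = rank(w) − rank(z): 0, 0, -4, 2, 1, 0, 0, 1; Σd² = 22
ρ = 1 − 6Σd² / [n(n²−1)] = 1 − 6×22 / (8×63) = 1 − 132/504 ≈ 0.738

0.738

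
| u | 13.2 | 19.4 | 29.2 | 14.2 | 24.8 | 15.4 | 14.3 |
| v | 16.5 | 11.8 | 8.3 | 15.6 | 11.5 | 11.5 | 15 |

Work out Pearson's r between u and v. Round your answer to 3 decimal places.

n = 7, Σu = 130.5, Σv = 90.2, Σu² = 2661.57, Σv² = 1213.24, Σuv = 1587.4
nΣuv − ΣuΣv = 11111.8 − 11771.1 = -659.3
nΣu² − (Σu)² = 18630.99 − 17030.25 = 1600.74; nΣv² − (Σv)² = 8492.68 − 8136.04 = 356.64
r = -659.3 / √(1600.74 × 356.64) = -659.3 / 755.5712 ≈ -0.873

-0.873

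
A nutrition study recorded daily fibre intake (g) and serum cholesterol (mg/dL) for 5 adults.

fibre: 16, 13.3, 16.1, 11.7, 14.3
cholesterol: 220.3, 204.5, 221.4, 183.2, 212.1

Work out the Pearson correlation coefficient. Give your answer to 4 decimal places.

n = 5, Σx = 71.4, Σy = 1041.5, Σx² = 1033.48, Σy² = 217918.95, Σxy = 14985.66
nΣxy − ΣxΣy = 74928.3 − 74363.1 = 565.2
nΣx² − (Σx)² = 5167.4 − 5097.96 = 69.44; nΣy² − (Σy)² = 1089594.75 − 1084722.25 = 4872.5
r = 565.2 / √(69.44 × 4872.5) = 565.2 / 581.6755 ≈ 0.9717

0.9717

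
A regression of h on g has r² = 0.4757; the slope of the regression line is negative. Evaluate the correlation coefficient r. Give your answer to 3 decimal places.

-0.690

|r| = √0.4757 = 0.690
The association is negative, so r = −0.690.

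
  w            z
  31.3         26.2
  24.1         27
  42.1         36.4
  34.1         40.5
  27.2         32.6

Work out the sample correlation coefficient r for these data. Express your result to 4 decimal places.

n = 5, Σw = 158.8, Σz = 162.7, Σw² = 5235.56, Σz² = 5443.41, Σwz = 5270.97
nΣwz − ΣwΣz = 26354.85 − 25836.76 = 518.09
nΣw² − (Σw)² = 26177.8 − 25217.44 = 960.36; nΣz² − (Σz)² = 27217.05 − 26471.29 = 745.76
r = 518.09 / √(960.36 × 745.76) = 518.09 / 846.2849 ≈ 0.6122

0.6122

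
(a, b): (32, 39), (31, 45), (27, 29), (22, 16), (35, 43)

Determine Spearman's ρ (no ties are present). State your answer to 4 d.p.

0.7000

Rank a: 4, 3, 2, 1, 5
Rank b: 3, 5, 2, 1, 4
d = rank(a) − rank(b): 1, -2, 0, 0, 1; Σd² = 6
ρ = 1 − 6Σd² / [n(n²−1)] = 1 − 6×6 / (5×24) = 1 − 36/120 ≈ 0.7000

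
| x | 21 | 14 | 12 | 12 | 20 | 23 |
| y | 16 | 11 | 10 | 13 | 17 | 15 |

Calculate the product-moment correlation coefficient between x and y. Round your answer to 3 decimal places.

0.830

n = 6, Σx = 102, Σy = 82, Σx² = 1854, Σy² = 1160, Σxy = 1451
nΣxy − ΣxΣy = 8706 − 8364 = 342
nΣx² − (Σx)² = 11124 − 10404 = 720; nΣy² − (Σy)² = 6960 − 6724 = 236
r = 342 / √(720 × 236) = 342 / 412.2135 ≈ 0.830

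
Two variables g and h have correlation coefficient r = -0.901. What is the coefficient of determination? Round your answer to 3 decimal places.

0.812

r² = (-0.901)² = 0.812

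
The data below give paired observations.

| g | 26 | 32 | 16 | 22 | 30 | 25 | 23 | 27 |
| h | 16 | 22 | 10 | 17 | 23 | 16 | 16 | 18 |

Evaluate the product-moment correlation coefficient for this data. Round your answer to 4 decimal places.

n = 8, Σg = 201, Σh = 138, Σg² = 5223, Σh² = 2494, Σgh = 3598
nΣgh − ΣgΣh = 28784 − 27738 = 1046
nΣg² − (Σg)² = 41784 − 40401 = 1383; nΣh² − (Σh)² = 19952 − 19044 = 908
r = 1046 / √(1383 × 908) = 1046 / 1120.6088 ≈ 0.9334

0.9334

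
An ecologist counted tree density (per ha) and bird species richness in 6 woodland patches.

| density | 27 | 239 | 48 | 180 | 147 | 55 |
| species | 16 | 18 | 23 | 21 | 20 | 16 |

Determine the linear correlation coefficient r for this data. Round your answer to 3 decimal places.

0.177

n = 6, Σx = 696, Σy = 114, Σx² = 117188, Σy² = 2206, Σxy = 13438
nΣxy − ΣxΣy = 80628 − 79344 = 1284
nΣx² − (Σx)² = 703128 − 484416 = 218712; nΣy² − (Σy)² = 13236 − 12996 = 240
r = 1284 / √(218712 × 240) = 1284 / 7245.0590 ≈ 0.177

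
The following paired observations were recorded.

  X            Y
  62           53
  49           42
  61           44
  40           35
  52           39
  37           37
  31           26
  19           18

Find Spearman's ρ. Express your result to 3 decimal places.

0.952

Rank X: 8, 5, 7, 4, 6, 3, 2, 1
Rank Y: 8, 6, 7, 3, 5, 4, 2, 1
d = rank(X) − rank(Y): 0, -1, 0, 1, 1, -1, 0, 0; Σd² = 4
ρ = 1 − 6Σd² / [n(n²−1)] = 1 − 6×4 / (8×63) = 1 − 24/504 ≈ 0.952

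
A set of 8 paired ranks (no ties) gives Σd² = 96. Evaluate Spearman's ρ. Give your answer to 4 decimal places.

-0.1429

ρ = 1 − 6Σd² / [n(n²−1)] = 1 − 6×96 / (8×63)
  = 1 − 576/504 = 1 − 1.14286 ≈ -0.1429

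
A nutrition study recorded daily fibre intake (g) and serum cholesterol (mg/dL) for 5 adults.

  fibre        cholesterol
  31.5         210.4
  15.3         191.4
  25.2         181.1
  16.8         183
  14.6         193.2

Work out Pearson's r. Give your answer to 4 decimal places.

0.5260

n = 5, Σx = 103.4, Σy = 959.1, Σx² = 2356.78, Σy² = 184514.57, Σxy = 20014.86
nΣxy − ΣxΣy = 100074.3 − 99170.94 = 903.36
nΣx² − (Σx)² = 11783.9 − 10691.56 = 1092.34; nΣy² − (Σy)² = 922572.85 − 919872.81 = 2700.04
r = 903.36 / √(1092.34 × 2700.04) = 903.36 / 1717.3706 ≈ 0.5260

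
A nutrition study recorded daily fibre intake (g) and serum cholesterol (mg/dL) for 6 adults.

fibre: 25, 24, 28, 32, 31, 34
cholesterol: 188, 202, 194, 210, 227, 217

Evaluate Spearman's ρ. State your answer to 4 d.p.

0.6571

Rank fibre: 2, 1, 3, 5, 4, 6
Rank cholesterol: 1, 3, 2, 4, 6, 5
d = rank(fibre) − rank(cholesterol): 1, -2, 1, 1, -2, 1; Σd² = 12
ρ = 1 − 6Σd² / [n(n²−1)] = 1 − 6×12 / (6×35) = 1 − 72/210 ≈ 0.6571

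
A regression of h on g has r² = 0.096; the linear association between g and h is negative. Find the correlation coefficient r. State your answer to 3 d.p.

|r| = √0.096 = 0.310
The association is negative, so r = −0.310.

-0.310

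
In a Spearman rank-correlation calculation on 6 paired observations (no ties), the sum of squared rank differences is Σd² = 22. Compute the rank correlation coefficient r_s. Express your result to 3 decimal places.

ρ = 1 − 6Σd² / [n(n²−1)] = 1 − 6×22 / (6×35)
  = 1 − 132/210 = 1 − 0.6286 ≈ 0.371

0.371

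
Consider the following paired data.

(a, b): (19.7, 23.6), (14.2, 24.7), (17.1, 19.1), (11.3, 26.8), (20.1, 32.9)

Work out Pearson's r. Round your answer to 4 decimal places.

0.1565

n = 5, Σa = 82.4, Σb = 127.1, Σa² = 1413.84, Σb² = 3332.51, Σab = 2106.4
nΣab − ΣaΣb = 10532 − 10473.04 = 58.96
nΣa² − (Σa)² = 7069.2 − 6789.76 = 279.44; nΣb² − (Σb)² = 16662.55 − 16154.41 = 508.14
r = 58.96 / √(279.44 × 508.14) = 58.96 / 376.8218 ≈ 0.1565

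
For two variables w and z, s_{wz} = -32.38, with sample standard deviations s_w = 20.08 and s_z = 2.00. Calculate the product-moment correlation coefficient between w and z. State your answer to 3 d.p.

r = Cov(w,z) / (s_w · s_z) = -32.38 / (20.08 × 2.00)
  = -32.38 / 40.1600 ≈ -0.806

-0.806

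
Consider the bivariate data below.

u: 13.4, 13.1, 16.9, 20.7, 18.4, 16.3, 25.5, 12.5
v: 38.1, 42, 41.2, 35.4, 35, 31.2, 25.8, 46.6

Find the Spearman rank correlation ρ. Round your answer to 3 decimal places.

Rank u: 3, 2, 5, 7, 6, 4, 8, 1
Rank v: 5, 7, 6, 4, 3, 2, 1, 8
d = rank(u) − rank(v): -2, -5, -1, 3, 3, 2, 7, -7; Σd² = 150
ρ = 1 − 6Σd² / [n(n²−1)] = 1 − 6×150 / (8×63) = 1 − 900/504 ≈ -0.786

-0.786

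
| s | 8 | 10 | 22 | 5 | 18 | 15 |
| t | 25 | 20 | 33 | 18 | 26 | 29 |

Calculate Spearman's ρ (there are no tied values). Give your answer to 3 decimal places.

Rank s: 2, 3, 6, 1, 5, 4
Rank t: 3, 2, 6, 1, 4, 5
d = rank(s) − rank(t): -1, 1, 0, 0, 1, -1; Σd² = 4
ρ = 1 − 6Σd² / [n(n²−1)] = 1 − 6×4 / (6×35) = 1 − 24/210 ≈ 0.886

0.886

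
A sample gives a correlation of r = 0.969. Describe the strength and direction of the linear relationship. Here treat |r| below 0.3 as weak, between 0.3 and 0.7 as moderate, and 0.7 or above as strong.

strong positive

r = 0.969 > 0 so the relationship is positive.
|r| = 0.969, which falls in the strong range.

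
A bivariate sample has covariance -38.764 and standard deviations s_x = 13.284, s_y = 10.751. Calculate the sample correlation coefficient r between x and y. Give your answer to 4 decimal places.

r = Cov(x,y) / (s_x · s_y) = -38.764 / (13.284 × 10.751)
  = -38.764 / 142.8163 ≈ -0.2714

-0.2714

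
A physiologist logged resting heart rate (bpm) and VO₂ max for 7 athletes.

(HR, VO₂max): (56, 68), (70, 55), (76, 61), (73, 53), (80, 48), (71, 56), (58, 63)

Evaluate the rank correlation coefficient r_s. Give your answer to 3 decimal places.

-0.750

Rank HR: 1, 3, 6, 5, 7, 4, 2
Rank VO₂max: 7, 3, 5, 2, 1, 4, 6
d = rank(HR) − rank(VO₂max): -6, 0, 1, 3, 6, 0, -4; Σd² = 98
ρ = 1 − 6Σd² / [n(n²−1)] = 1 − 6×98 / (7×48) = 1 − 588/336 ≈ -0.750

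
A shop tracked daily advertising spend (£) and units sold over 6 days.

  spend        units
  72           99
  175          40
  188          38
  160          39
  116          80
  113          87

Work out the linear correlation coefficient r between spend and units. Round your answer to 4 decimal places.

-0.9675

n = 6, Σx = 824, Σy = 383, Σx² = 122978, Σy² = 28335, Σxy = 46623
nΣxy − ΣxΣy = 279738 − 315592 = -35854
nΣx² − (Σx)² = 737868 − 678976 = 58892; nΣy² − (Σy)² = 170010 − 146689 = 23321
r = -35854 / √(58892 × 23321) = -35854 / 37059.6861 ≈ -0.9675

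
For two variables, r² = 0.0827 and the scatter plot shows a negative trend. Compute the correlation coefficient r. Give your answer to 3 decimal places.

|r| = √0.0827 = 0.288
The association is negative, so r = −0.288.

-0.288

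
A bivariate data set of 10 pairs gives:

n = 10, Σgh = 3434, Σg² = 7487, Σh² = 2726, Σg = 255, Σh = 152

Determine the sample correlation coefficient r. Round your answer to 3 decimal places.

r = (nΣgh − ΣgΣh) / √[(nΣg² − (Σg)²)(nΣh² − (Σh)²)]
Numerator: 10×3434 − 255×152 = -4420
Denominator: √[(74870 − 65025)(27260 − 23104)] = √[9845 × 4156] = 6396.5475
r = -4420 / 6396.5475 ≈ -0.691

-0.691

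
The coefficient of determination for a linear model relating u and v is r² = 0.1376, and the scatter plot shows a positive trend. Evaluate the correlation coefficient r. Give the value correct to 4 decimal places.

0.3709

|r| = √0.1376 = 0.3709
The association is positive, so r = 0.3709.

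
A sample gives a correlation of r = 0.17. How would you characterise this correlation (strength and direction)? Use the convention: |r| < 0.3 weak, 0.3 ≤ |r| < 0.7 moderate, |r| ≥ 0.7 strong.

weak positive

r = 0.17 > 0 so the relationship is positive.
|r| = 0.17, which falls in the weak range.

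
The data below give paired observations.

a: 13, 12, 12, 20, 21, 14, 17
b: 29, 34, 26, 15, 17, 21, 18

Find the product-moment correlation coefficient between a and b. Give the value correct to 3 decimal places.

-0.864

n = 7, Σa = 109, Σb = 160, Σa² = 1783, Σb² = 3952, Σab = 2354
nΣab − ΣaΣb = 16478 − 17440 = -962
nΣa² − (Σa)² = 12481 − 11881 = 600; nΣb² − (Σb)² = 27664 − 25600 = 2064
r = -962 / √(600 × 2064) = -962 / 1112.8342 ≈ -0.864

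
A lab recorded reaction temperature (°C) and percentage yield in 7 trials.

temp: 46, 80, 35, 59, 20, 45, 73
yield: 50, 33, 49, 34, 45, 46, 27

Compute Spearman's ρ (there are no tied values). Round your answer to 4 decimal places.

Rank temp: 4, 7, 2, 5, 1, 3, 6
Rank yield: 7, 2, 6, 3, 4, 5, 1
d = rank(temp) − rank(yield): -3, 5, -4, 2, -3, -2, 5; Σd² = 92
ρ = 1 − 6Σd² / [n(n²−1)] = 1 − 6×92 / (7×48) = 1 − 552/336 ≈ -0.6429

-0.6429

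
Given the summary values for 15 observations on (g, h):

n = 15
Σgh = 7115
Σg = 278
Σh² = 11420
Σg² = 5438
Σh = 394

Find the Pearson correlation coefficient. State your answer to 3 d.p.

-0.338

r = (nΣgh − ΣgΣh) / √[(nΣg² − (Σg)²)(nΣh² − (Σh)²)]
Numerator: 15×7115 − 278×394 = -2807
Denominator: √[(81570 − 77284)(171300 − 155236)] = √[4286 × 16064] = 8297.6083
r = -2807 / 8297.6083 ≈ -0.338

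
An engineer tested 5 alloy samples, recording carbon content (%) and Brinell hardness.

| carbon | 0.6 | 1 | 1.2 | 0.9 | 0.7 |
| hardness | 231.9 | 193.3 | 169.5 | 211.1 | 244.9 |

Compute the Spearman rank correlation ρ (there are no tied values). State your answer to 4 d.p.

-0.9000

Rank carbon: 1, 4, 5, 3, 2
Rank hardness: 4, 2, 1, 3, 5
d = rank(carbon) − rank(hardness): -3, 2, 4, 0, -3; Σd² = 38
ρ = 1 − 6Σd² / [n(n²−1)] = 1 − 6×38 / (5×24) = 1 − 228/120 ≈ -0.9000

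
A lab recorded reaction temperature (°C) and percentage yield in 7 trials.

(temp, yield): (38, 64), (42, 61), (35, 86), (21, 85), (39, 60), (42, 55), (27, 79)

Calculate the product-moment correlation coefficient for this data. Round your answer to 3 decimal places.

n = 7, Σx = 244, Σy = 490, Σx² = 8888, Σy² = 35304, Σxy = 16572
nΣxy − ΣxΣy = 116004 − 119560 = -3556
nΣx² − (Σx)² = 62216 − 59536 = 2680; nΣy² − (Σy)² = 247128 − 240100 = 7028
r = -3556 / √(2680 × 7028) = -3556 / 4339.9355 ≈ -0.819

-0.819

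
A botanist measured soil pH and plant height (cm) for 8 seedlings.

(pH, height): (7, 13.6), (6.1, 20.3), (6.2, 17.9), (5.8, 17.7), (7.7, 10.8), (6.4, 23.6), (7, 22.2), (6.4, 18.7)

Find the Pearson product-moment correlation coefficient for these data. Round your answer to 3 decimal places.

-0.553

n = 8, Σx = 52.6, Σy = 144.8, Σx² = 348.5, Σy² = 2746.88, Σxy = 941.95
nΣxy − ΣxΣy = 7535.6 − 7616.48 = -80.88
nΣx² − (Σx)² = 2788 − 2766.76 = 21.24; nΣy² − (Σy)² = 21975.04 − 20967.04 = 1008
r = -80.88 / √(21.24 × 1008) = -80.88 / 146.3213 ≈ -0.553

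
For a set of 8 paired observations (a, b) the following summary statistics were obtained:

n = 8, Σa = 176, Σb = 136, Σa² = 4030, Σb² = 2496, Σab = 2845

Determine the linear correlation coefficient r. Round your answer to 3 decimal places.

-0.862

r = (nΣab − ΣaΣb) / √[(nΣa² − (Σa)²)(nΣb² − (Σb)²)]
Numerator: 8×2845 − 176×136 = -1176
Denominator: √[(32240 − 30976)(19968 − 18496)] = √[1264 × 1472] = 1364.0411
r = -1176 / 1364.0411 ≈ -0.862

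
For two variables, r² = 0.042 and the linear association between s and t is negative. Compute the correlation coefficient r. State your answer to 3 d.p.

|r| = √0.042 = 0.205
The association is negative, so r = −0.205.

-0.205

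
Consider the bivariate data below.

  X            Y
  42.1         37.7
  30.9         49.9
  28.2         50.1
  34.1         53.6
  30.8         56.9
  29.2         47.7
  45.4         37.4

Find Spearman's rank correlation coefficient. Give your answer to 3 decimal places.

Rank X: 6, 4, 1, 5, 3, 2, 7
Rank Y: 2, 4, 5, 6, 7, 3, 1
d = rank(X) − rank(Y): 4, 0, -4, -1, -4, -1, 6; Σd² = 86
ρ = 1 − 6Σd² / [n(n²−1)] = 1 − 6×86 / (7×48) = 1 − 516/336 ≈ -0.536

-0.536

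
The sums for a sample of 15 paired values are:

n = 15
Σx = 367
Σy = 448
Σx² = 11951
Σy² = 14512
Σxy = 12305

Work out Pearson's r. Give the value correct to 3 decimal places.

r = (nΣxy − ΣxΣy) / √[(nΣx² − (Σx)²)(nΣy² − (Σy)²)]
Numerator: 15×12305 − 367×448 = 20159
Denominator: √[(179265 − 134689)(217680 − 200704)] = √[44576 × 16976] = 27508.5837
r = 20159 / 27508.5837 ≈ 0.733

0.733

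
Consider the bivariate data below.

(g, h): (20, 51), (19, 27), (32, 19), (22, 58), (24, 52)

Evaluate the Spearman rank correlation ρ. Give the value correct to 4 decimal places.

Rank g: 2, 1, 5, 3, 4
Rank h: 3, 2, 1, 5, 4
d = rank(g) − rank(h): -1, -1, 4, -2, 0; Σd² = 22
ρ = 1 − 6Σd² / [n(n²−1)] = 1 − 6×22 / (5×24) = 1 − 132/120 ≈ -0.1000

-0.1000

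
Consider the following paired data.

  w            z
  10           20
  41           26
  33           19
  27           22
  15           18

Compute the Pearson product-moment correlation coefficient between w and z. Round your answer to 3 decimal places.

0.689

n = 5, Σw = 126, Σz = 105, Σw² = 3824, Σz² = 2245, Σwz = 2757
nΣwz − ΣwΣz = 13785 − 13230 = 555
nΣw² − (Σw)² = 19120 − 15876 = 3244; nΣz² − (Σz)² = 11225 − 11025 = 200
r = 555 / √(3244 × 200) = 555 / 805.4812 ≈ 0.689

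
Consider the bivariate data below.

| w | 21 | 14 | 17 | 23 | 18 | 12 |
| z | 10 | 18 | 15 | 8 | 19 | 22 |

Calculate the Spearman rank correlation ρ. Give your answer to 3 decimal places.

-0.829

Rank w: 5, 2, 3, 6, 4, 1
Rank z: 2, 4, 3, 1, 5, 6
d = rank(w) − rank(z): 3, -2, 0, 5, -1, -5; Σd² = 64
ρ = 1 − 6Σd² / [n(n²−1)] = 1 − 6×64 / (6×35) = 1 − 384/210 ≈ -0.829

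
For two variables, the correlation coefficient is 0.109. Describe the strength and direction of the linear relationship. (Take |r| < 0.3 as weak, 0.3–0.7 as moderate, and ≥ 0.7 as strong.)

r = 0.109 > 0 so the relationship is positive.
|r| = 0.109, which falls in the weak range.

weak positive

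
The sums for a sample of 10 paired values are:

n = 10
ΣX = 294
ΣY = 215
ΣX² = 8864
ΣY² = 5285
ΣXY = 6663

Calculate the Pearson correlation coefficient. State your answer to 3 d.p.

r = (nΣXY − ΣXΣY) / √[(nΣX² − (ΣX)²)(nΣY² − (ΣY)²)]
Numerator: 10×6663 − 294×215 = 3420
Denominator: √[(88640 − 86436)(52850 − 46225)] = √[2204 × 6625] = 3821.1909
r = 3420 / 3821.1909 ≈ 0.895

0.895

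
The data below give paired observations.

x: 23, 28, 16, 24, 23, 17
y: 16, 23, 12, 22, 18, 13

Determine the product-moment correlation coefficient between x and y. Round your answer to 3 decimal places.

0.935

n = 6, Σx = 131, Σy = 104, Σx² = 2963, Σy² = 1906, Σxy = 2367
nΣxy − ΣxΣy = 14202 − 13624 = 578
nΣx² − (Σx)² = 17778 − 17161 = 617; nΣy² − (Σy)² = 11436 − 10816 = 620
r = 578 / √(617 × 620) = 578 / 618.4982 ≈ 0.935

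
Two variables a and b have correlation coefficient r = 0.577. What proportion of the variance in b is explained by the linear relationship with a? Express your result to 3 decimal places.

r² = (0.577)² = 0.333

0.333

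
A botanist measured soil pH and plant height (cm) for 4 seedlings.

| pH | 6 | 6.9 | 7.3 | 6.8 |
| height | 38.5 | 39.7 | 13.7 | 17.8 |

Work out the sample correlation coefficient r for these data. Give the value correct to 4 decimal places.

n = 4, Σx = 27, Σy = 109.7, Σx² = 183.14, Σy² = 3562.87, Σxy = 725.98
nΣxy − ΣxΣy = 2903.92 − 2961.9 = -57.98
nΣx² − (Σx)² = 732.56 − 729 = 3.56; nΣy² − (Σy)² = 14251.48 − 12034.09 = 2217.39
r = -57.98 / √(3.56 × 2217.39) = -57.98 / 88.8477 ≈ -0.6526

-0.6526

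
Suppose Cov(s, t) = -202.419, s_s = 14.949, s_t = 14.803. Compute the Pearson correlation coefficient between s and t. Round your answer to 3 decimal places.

r = Cov(s,t) / (s_s · s_t) = -202.419 / (14.949 × 14.803)
  = -202.419 / 221.2900 ≈ -0.915

-0.915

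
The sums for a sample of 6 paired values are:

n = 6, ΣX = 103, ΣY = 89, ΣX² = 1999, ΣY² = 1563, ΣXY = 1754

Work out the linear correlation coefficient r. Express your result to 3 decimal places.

0.955

r = (nΣXY − ΣXΣY) / √[(nΣX² − (ΣX)²)(nΣY² − (ΣY)²)]
Numerator: 6×1754 − 103×89 = 1357
Denominator: √[(11994 − 10609)(9378 − 7921)] = √[1385 × 1457] = 1420.5439
r = 1357 / 1420.5439 ≈ 0.955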